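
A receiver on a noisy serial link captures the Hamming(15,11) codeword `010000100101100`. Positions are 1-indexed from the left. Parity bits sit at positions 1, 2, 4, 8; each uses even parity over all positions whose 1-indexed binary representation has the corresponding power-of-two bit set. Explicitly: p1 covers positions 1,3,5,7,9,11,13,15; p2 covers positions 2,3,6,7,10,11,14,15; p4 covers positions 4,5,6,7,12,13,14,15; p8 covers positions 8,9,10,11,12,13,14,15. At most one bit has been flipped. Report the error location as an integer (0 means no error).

14

s1: b1⊕b3⊕b5⊕b7⊕b9⊕b11⊕b13⊕b15 = 0⊕0⊕0⊕1⊕0⊕0⊕1⊕0 = 0
s2: b2⊕b3⊕b6⊕b7⊕b10⊕b11⊕b14⊕b15 = 1⊕0⊕0⊕1⊕1⊕0⊕0⊕0 = 1
s4: b4⊕b5⊕b6⊕b7⊕b12⊕b13⊕b14⊕b15 = 0⊕0⊕0⊕1⊕1⊕1⊕0⊕0 = 1
s8: b8⊕b9⊕b10⊕b11⊕b12⊕b13⊕b14⊕b15 = 0⊕0⊕1⊕0⊕1⊕1⊕0⊕0 = 1
Syndrome (s8...s1) = 1110 → position 14.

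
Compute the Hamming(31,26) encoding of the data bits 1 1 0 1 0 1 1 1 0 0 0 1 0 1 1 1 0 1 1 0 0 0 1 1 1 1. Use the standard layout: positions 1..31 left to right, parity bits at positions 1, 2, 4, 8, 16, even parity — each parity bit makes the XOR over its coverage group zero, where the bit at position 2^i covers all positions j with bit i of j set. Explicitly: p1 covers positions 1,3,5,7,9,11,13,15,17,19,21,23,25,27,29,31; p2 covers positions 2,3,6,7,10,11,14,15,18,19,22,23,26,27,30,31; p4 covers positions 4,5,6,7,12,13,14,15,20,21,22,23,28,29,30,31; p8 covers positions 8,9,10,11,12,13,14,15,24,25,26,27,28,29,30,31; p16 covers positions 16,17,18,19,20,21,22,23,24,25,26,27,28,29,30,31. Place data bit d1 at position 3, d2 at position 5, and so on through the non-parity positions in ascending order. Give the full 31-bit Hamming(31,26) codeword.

Place data bits at non-power-of-two positions: b3=1, b5=1, b6=0, b7=1, b9=0, b10=1, b11=1, b12=1, b13=0, b14=0, b15=0, b17=1, b18=0, b19=1, b20=1, b21=1, b22=0, b23=1, b24=1, b25=0, b26=0, b27=0, b28=1, b29=1, b30=1, b31=1.
p1 = XOR of data positions {3,5,7,9,11,13,15,17,19,21,23,25,27,29,31} = 1⊕1⊕1⊕0⊕1⊕0⊕0⊕1⊕1⊕1⊕1⊕0⊕0⊕1⊕1 = 0
p2 = XOR of data positions {3,6,7,10,11,14,15,18,19,22,23,26,27,30,31} = 1⊕0⊕1⊕1⊕1⊕0⊕0⊕0⊕1⊕0⊕1⊕0⊕0⊕1⊕1 = 0
p4 = XOR of data positions {5,6,7,12,13,14,15,20,21,22,23,28,29,30,31} = 1⊕0⊕1⊕1⊕0⊕0⊕0⊕1⊕1⊕0⊕1⊕1⊕1⊕1⊕1 = 0
p8 = XOR of data positions {9,10,11,12,13,14,15,24,25,26,27,28,29,30,31} = 0⊕1⊕1⊕1⊕0⊕0⊕0⊕1⊕0⊕0⊕0⊕1⊕1⊕1⊕1 = 0
p16 = XOR of data positions {17,18,19,20,21,22,23,24,25,26,27,28,29,30,31} = 1⊕0⊕1⊕1⊕1⊕0⊕1⊕1⊕0⊕0⊕0⊕1⊕1⊕1⊕1 = 0
Codeword b1..b31 = 0010101001110000101110110001111

0010101001110000101110110001111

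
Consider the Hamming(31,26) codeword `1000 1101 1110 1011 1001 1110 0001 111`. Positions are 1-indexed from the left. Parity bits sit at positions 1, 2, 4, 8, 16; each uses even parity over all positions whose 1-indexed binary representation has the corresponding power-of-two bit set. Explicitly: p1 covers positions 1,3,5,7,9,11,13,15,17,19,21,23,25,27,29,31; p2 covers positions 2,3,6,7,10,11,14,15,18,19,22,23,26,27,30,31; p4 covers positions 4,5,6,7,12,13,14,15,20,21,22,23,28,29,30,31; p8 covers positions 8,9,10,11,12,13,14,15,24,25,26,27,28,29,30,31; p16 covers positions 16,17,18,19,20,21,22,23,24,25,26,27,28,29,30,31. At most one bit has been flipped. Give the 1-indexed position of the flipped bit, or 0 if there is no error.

s1: b1⊕b3⊕b5⊕b7⊕b9⊕b11⊕b13⊕b15⊕b17⊕b19⊕b21⊕b23⊕b25⊕b27⊕b29⊕b31 = 1⊕0⊕1⊕0⊕1⊕1⊕1⊕1⊕1⊕0⊕1⊕1⊕0⊕0⊕1⊕1 = 1
s2: b2⊕b3⊕b6⊕b7⊕b10⊕b11⊕b14⊕b15⊕b18⊕b19⊕b22⊕b23⊕b26⊕b27⊕b30⊕b31 = 0⊕0⊕1⊕0⊕1⊕1⊕0⊕1⊕0⊕0⊕1⊕1⊕0⊕0⊕1⊕1 = 0
s4: b4⊕b5⊕b6⊕b7⊕b12⊕b13⊕b14⊕b15⊕b20⊕b21⊕b22⊕b23⊕b28⊕b29⊕b30⊕b31 = 0⊕1⊕1⊕0⊕0⊕1⊕0⊕1⊕1⊕1⊕1⊕1⊕1⊕1⊕1⊕1 = 0
s8: b8⊕b9⊕b10⊕b11⊕b12⊕b13⊕b14⊕b15⊕b24⊕b25⊕b26⊕b27⊕b28⊕b29⊕b30⊕b31 = 1⊕1⊕1⊕1⊕0⊕1⊕0⊕1⊕0⊕0⊕0⊕0⊕1⊕1⊕1⊕1 = 0
s16: b16⊕b17⊕b18⊕b19⊕b20⊕b21⊕b22⊕b23⊕b24⊕b25⊕b26⊕b27⊕b28⊕b29⊕b30⊕b31 = 1⊕1⊕0⊕0⊕1⊕1⊕1⊕1⊕0⊕0⊕0⊕0⊕1⊕1⊕1⊕1 = 0
Syndrome (s16...s1) = 00001 → position 1.

1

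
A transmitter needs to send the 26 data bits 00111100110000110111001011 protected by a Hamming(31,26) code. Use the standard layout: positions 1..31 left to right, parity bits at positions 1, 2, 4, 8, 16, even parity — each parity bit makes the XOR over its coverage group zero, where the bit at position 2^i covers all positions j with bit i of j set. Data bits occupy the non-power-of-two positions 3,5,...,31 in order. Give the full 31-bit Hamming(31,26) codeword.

Place data bits at non-power-of-two positions: b3=0, b5=0, b6=1, b7=1, b9=1, b10=1, b11=0, b12=0, b13=1, b14=1, b15=0, b17=0, b18=0, b19=0, b20=1, b21=1, b22=0, b23=1, b24=1, b25=1, b26=0, b27=0, b28=1, b29=0, b30=1, b31=1.
p1 = XOR of data positions {3,5,7,9,11,13,15,17,19,21,23,25,27,29,31} = 0⊕0⊕1⊕1⊕0⊕1⊕0⊕0⊕0⊕1⊕1⊕1⊕0⊕0⊕1 = 1
p2 = XOR of data positions {3,6,7,10,11,14,15,18,19,22,23,26,27,30,31} = 0⊕1⊕1⊕1⊕0⊕1⊕0⊕0⊕0⊕0⊕1⊕0⊕0⊕1⊕1 = 1
p4 = XOR of data positions {5,6,7,12,13,14,15,20,21,22,23,28,29,30,31} = 0⊕1⊕1⊕0⊕1⊕1⊕0⊕1⊕1⊕0⊕1⊕1⊕0⊕1⊕1 = 0
p8 = XOR of data positions {9,10,11,12,13,14,15,24,25,26,27,28,29,30,31} = 1⊕1⊕0⊕0⊕1⊕1⊕0⊕1⊕1⊕0⊕0⊕1⊕0⊕1⊕1 = 1
p16 = XOR of data positions {17,18,19,20,21,22,23,24,25,26,27,28,29,30,31} = 0⊕0⊕0⊕1⊕1⊕0⊕1⊕1⊕1⊕0⊕0⊕1⊕0⊕1⊕1 = 0
Codeword b1..b31 = 1100011111001100000110111001011

1100011111001100000110111001011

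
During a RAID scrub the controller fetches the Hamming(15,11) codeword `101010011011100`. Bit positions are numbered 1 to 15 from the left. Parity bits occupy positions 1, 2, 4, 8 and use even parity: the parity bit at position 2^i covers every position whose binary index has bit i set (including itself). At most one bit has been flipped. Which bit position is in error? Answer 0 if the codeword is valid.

s1: b1⊕b3⊕b5⊕b7⊕b9⊕b11⊕b13⊕b15 = 1⊕1⊕1⊕0⊕1⊕1⊕1⊕0 = 0
s2: b2⊕b3⊕b6⊕b7⊕b10⊕b11⊕b14⊕b15 = 0⊕1⊕0⊕0⊕0⊕1⊕0⊕0 = 0
s4: b4⊕b5⊕b6⊕b7⊕b12⊕b13⊕b14⊕b15 = 0⊕1⊕0⊕0⊕1⊕1⊕0⊕0 = 1
s8: b8⊕b9⊕b10⊕b11⊕b12⊕b13⊕b14⊕b15 = 1⊕1⊕0⊕1⊕1⊕1⊕0⊕0 = 1
Syndrome (s8...s1) = 1100 → position 12.

12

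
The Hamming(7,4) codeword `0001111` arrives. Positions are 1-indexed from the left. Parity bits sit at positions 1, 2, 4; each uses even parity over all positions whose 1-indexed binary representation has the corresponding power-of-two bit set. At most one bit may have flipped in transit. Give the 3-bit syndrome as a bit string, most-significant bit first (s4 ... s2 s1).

s1: b1⊕b3⊕b5⊕b7 = 0⊕0⊕1⊕1 = 0
s2: b2⊕b3⊕b6⊕b7 = 0⊕0⊕1⊕1 = 0
s4: b4⊕b5⊕b6⊕b7 = 1⊕1⊕1⊕1 = 0
Syndrome (s4...s1) = 000 → position 0 (no error).

000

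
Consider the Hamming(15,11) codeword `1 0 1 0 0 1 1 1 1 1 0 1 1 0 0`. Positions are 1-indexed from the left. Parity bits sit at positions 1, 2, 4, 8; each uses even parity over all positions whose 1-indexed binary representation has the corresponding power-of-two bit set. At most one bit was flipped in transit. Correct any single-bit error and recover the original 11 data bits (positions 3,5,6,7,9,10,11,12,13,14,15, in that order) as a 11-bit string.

s1: b1⊕b3⊕b5⊕b7⊕b9⊕b11⊕b13⊕b15 = 1⊕1⊕0⊕1⊕1⊕0⊕1⊕0 = 1
s2: b2⊕b3⊕b6⊕b7⊕b10⊕b11⊕b14⊕b15 = 0⊕1⊕1⊕1⊕1⊕0⊕0⊕0 = 0
s4: b4⊕b5⊕b6⊕b7⊕b12⊕b13⊕b14⊕b15 = 0⊕0⊕1⊕1⊕1⊕1⊕0⊕0 = 0
s8: b8⊕b9⊕b10⊕b11⊕b12⊕b13⊕b14⊕b15 = 1⊕1⊕1⊕0⊕1⊕1⊕0⊕0 = 1
Syndrome (s8...s1) = 1001 → position 9.
Flip bit 9: corrected codeword = 101001110101100
Data bits at positions 3,5,6,7,9,10,11,12,13,14,15: 10110101100

10110101100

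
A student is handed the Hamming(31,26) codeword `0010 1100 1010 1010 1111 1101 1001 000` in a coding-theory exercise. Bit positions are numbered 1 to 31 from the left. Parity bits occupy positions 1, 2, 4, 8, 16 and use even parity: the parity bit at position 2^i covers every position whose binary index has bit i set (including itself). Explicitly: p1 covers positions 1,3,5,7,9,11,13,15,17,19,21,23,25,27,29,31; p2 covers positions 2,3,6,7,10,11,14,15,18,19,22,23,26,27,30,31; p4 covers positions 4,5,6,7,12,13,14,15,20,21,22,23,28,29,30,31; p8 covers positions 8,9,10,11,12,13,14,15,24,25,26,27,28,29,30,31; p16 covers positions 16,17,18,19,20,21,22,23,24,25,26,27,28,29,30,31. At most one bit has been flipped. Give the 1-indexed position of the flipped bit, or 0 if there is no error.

s1: b1⊕b3⊕b5⊕b7⊕b9⊕b11⊕b13⊕b15⊕b17⊕b19⊕b21⊕b23⊕b25⊕b27⊕b29⊕b31 = 0⊕1⊕1⊕0⊕1⊕1⊕1⊕1⊕1⊕1⊕1⊕0⊕1⊕0⊕0⊕0 = 0
s2: b2⊕b3⊕b6⊕b7⊕b10⊕b11⊕b14⊕b15⊕b18⊕b19⊕b22⊕b23⊕b26⊕b27⊕b30⊕b31 = 0⊕1⊕1⊕0⊕0⊕1⊕0⊕1⊕1⊕1⊕1⊕0⊕0⊕0⊕0⊕0 = 1
s4: b4⊕b5⊕b6⊕b7⊕b12⊕b13⊕b14⊕b15⊕b20⊕b21⊕b22⊕b23⊕b28⊕b29⊕b30⊕b31 = 0⊕1⊕1⊕0⊕0⊕1⊕0⊕1⊕1⊕1⊕1⊕0⊕1⊕0⊕0⊕0 = 0
s8: b8⊕b9⊕b10⊕b11⊕b12⊕b13⊕b14⊕b15⊕b24⊕b25⊕b26⊕b27⊕b28⊕b29⊕b30⊕b31 = 0⊕1⊕0⊕1⊕0⊕1⊕0⊕1⊕1⊕1⊕0⊕0⊕1⊕0⊕0⊕0 = 1
s16: b16⊕b17⊕b18⊕b19⊕b20⊕b21⊕b22⊕b23⊕b24⊕b25⊕b26⊕b27⊕b28⊕b29⊕b30⊕b31 = 0⊕1⊕1⊕1⊕1⊕1⊕1⊕0⊕1⊕1⊕0⊕0⊕1⊕0⊕0⊕0 = 1
Syndrome (s16...s1) = 11010 → position 26.

26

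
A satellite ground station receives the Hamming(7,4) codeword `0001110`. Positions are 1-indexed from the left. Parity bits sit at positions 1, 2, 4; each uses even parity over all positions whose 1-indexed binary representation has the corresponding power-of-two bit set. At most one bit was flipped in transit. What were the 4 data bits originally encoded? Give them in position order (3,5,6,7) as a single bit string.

s1: b1⊕b3⊕b5⊕b7 = 0⊕0⊕1⊕0 = 1
s2: b2⊕b3⊕b6⊕b7 = 0⊕0⊕1⊕0 = 1
s4: b4⊕b5⊕b6⊕b7 = 1⊕1⊕1⊕0 = 1
Syndrome (s4...s1) = 111 → position 7.
Flip bit 7: corrected codeword = 0001111
Data bits at positions 3,5,6,7: 0111

0111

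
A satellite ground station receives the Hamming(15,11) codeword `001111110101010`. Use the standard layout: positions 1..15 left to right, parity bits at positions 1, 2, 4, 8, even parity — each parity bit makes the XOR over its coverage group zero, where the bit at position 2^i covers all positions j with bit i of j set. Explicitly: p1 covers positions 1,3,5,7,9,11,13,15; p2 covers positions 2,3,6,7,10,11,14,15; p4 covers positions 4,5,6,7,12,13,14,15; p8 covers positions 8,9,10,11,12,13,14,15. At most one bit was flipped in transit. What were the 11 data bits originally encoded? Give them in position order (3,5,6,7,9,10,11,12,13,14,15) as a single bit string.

01110101010

s1: b1⊕b3⊕b5⊕b7⊕b9⊕b11⊕b13⊕b15 = 0⊕1⊕1⊕1⊕0⊕0⊕0⊕0 = 1
s2: b2⊕b3⊕b6⊕b7⊕b10⊕b11⊕b14⊕b15 = 0⊕1⊕1⊕1⊕1⊕0⊕1⊕0 = 1
s4: b4⊕b5⊕b6⊕b7⊕b12⊕b13⊕b14⊕b15 = 1⊕1⊕1⊕1⊕1⊕0⊕1⊕0 = 0
s8: b8⊕b9⊕b10⊕b11⊕b12⊕b13⊕b14⊕b15 = 1⊕0⊕1⊕0⊕1⊕0⊕1⊕0 = 0
Syndrome (s8...s1) = 0011 → position 3.
Flip bit 3: corrected codeword = 000111110101010
Data bits at positions 3,5,6,7,9,10,11,12,13,14,15: 01110101010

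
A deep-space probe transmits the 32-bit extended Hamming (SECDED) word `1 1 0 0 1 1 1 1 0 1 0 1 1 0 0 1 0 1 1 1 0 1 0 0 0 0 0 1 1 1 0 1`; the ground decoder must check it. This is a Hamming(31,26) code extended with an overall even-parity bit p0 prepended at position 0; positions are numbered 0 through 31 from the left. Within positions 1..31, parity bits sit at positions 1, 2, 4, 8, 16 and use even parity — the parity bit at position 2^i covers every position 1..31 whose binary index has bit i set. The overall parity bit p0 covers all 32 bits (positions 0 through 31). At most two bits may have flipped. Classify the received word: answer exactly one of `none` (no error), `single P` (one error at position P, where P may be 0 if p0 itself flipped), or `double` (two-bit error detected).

none

s1: b1⊕b3⊕b5⊕b7⊕b9⊕b11⊕b13⊕b15⊕b17⊕b19⊕b21⊕b23⊕b25⊕b27⊕b29⊕b31 = 1⊕0⊕1⊕1⊕1⊕1⊕0⊕1⊕1⊕1⊕1⊕0⊕0⊕1⊕1⊕1 = 0
s2: b2⊕b3⊕b6⊕b7⊕b10⊕b11⊕b14⊕b15⊕b18⊕b19⊕b22⊕b23⊕b26⊕b27⊕b30⊕b31 = 0⊕0⊕1⊕1⊕0⊕1⊕0⊕1⊕1⊕1⊕0⊕0⊕0⊕1⊕0⊕1 = 0
s4: b4⊕b5⊕b6⊕b7⊕b12⊕b13⊕b14⊕b15⊕b20⊕b21⊕b22⊕b23⊕b28⊕b29⊕b30⊕b31 = 1⊕1⊕1⊕1⊕1⊕0⊕0⊕1⊕0⊕1⊕0⊕0⊕1⊕1⊕0⊕1 = 0
s8: b8⊕b9⊕b10⊕b11⊕b12⊕b13⊕b14⊕b15⊕b24⊕b25⊕b26⊕b27⊕b28⊕b29⊕b30⊕b31 = 0⊕1⊕0⊕1⊕1⊕0⊕0⊕1⊕0⊕0⊕0⊕1⊕1⊕1⊕0⊕1 = 0
s16: b16⊕b17⊕b18⊕b19⊕b20⊕b21⊕b22⊕b23⊕b24⊕b25⊕b26⊕b27⊕b28⊕b29⊕b30⊕b31 = 0⊕1⊕1⊕1⊕0⊕1⊕0⊕0⊕0⊕0⊕0⊕1⊕1⊕1⊕0⊕1 = 0
Syndrome (s16...s1) = 00000 → position 0 (no error).
Overall parity (XOR of all 32 bits, including p0): 1⊕1⊕0⊕0⊕1⊕1⊕1⊕1⊕0⊕1⊕0⊕1⊕1⊕0⊕0⊕1⊕0⊕1⊕1⊕1⊕0⊕1⊕0⊕0⊕0⊕0⊕0⊕1⊕1⊕1⊕0⊕1 = 0
Overall=0, syndrome position=0 → no error.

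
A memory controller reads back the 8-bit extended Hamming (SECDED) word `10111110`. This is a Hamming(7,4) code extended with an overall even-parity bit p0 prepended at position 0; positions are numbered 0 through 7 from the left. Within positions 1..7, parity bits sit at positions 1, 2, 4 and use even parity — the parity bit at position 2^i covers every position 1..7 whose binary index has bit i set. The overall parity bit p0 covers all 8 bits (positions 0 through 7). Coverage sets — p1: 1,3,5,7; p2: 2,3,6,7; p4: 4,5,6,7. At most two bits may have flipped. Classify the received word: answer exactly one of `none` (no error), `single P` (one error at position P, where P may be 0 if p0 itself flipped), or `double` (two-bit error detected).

s1: b1⊕b3⊕b5⊕b7 = 0⊕1⊕1⊕0 = 0
s2: b2⊕b3⊕b6⊕b7 = 1⊕1⊕1⊕0 = 1
s4: b4⊕b5⊕b6⊕b7 = 1⊕1⊕1⊕0 = 1
Syndrome (s4...s1) = 110 → position 6.
Overall parity (XOR of all 8 bits, including p0): 1⊕0⊕1⊕1⊕1⊕1⊕1⊕0 = 0
Overall=0, syndrome position=6 → double-bit error detected (uncorrectable).

double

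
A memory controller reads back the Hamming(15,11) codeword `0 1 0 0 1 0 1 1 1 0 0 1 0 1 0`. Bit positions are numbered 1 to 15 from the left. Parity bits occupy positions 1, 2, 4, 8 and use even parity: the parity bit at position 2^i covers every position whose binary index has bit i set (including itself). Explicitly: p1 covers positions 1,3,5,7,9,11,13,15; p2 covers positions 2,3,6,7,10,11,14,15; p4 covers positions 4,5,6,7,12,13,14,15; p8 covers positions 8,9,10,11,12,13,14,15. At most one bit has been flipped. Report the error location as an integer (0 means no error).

3

s1: b1⊕b3⊕b5⊕b7⊕b9⊕b11⊕b13⊕b15 = 0⊕0⊕1⊕1⊕1⊕0⊕0⊕0 = 1
s2: b2⊕b3⊕b6⊕b7⊕b10⊕b11⊕b14⊕b15 = 1⊕0⊕0⊕1⊕0⊕0⊕1⊕0 = 1
s4: b4⊕b5⊕b6⊕b7⊕b12⊕b13⊕b14⊕b15 = 0⊕1⊕0⊕1⊕1⊕0⊕1⊕0 = 0
s8: b8⊕b9⊕b10⊕b11⊕b12⊕b13⊕b14⊕b15 = 1⊕1⊕0⊕0⊕1⊕0⊕1⊕0 = 0
Syndrome (s8...s1) = 0011 → position 3.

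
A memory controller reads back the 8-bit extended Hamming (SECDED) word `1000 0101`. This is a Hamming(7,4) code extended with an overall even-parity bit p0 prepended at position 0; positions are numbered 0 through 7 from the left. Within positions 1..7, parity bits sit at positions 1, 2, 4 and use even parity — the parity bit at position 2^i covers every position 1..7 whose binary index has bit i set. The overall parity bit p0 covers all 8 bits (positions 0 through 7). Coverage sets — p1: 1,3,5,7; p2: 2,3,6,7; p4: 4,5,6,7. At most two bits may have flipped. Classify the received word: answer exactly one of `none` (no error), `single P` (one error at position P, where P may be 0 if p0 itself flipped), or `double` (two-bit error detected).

single 2

s1: b1⊕b3⊕b5⊕b7 = 0⊕0⊕1⊕1 = 0
s2: b2⊕b3⊕b6⊕b7 = 0⊕0⊕0⊕1 = 1
s4: b4⊕b5⊕b6⊕b7 = 0⊕1⊕0⊕1 = 0
Syndrome (s4...s1) = 010 → position 2.
Overall parity (XOR of all 8 bits, including p0): 1⊕0⊕0⊕0⊕0⊕1⊕0⊕1 = 1
Overall=1, syndrome position=2 → single-bit error at position 2.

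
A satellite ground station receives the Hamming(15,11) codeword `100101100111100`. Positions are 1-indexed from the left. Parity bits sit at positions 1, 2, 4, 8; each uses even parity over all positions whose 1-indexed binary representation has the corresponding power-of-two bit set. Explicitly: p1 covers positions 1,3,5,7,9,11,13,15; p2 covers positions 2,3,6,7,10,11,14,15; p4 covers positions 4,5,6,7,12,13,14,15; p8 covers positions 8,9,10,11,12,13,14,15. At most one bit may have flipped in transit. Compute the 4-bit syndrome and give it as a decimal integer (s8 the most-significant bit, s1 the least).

4

s1: b1⊕b3⊕b5⊕b7⊕b9⊕b11⊕b13⊕b15 = 1⊕0⊕0⊕1⊕0⊕1⊕1⊕0 = 0
s2: b2⊕b3⊕b6⊕b7⊕b10⊕b11⊕b14⊕b15 = 0⊕0⊕1⊕1⊕1⊕1⊕0⊕0 = 0
s4: b4⊕b5⊕b6⊕b7⊕b12⊕b13⊕b14⊕b15 = 1⊕0⊕1⊕1⊕1⊕1⊕0⊕0 = 1
s8: b8⊕b9⊕b10⊕b11⊕b12⊕b13⊕b14⊕b15 = 0⊕0⊕1⊕1⊕1⊕1⊕0⊕0 = 0
Syndrome (s8...s1) = 0100 → position 4.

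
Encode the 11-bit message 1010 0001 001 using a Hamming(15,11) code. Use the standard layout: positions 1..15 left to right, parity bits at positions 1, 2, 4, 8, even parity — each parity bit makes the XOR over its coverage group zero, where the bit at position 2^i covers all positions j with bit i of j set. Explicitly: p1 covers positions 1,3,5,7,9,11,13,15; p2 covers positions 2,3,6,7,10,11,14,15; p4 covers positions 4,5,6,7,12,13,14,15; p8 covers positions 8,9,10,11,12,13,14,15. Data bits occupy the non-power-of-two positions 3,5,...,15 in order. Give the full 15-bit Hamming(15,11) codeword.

Place data bits at non-power-of-two positions: b3=1, b5=0, b6=1, b7=0, b9=0, b10=0, b11=0, b12=1, b13=0, b14=0, b15=1.
p1 = XOR of data positions {3,5,7,9,11,13,15} = 1⊕0⊕0⊕0⊕0⊕0⊕1 = 0
p2 = XOR of data positions {3,6,7,10,11,14,15} = 1⊕1⊕0⊕0⊕0⊕0⊕1 = 1
p4 = XOR of data positions {5,6,7,12,13,14,15} = 0⊕1⊕0⊕1⊕0⊕0⊕1 = 1
p8 = XOR of data positions {9,10,11,12,13,14,15} = 0⊕0⊕0⊕1⊕0⊕0⊕1 = 0
Codeword b1..b15 = 011101000001001

011101000001001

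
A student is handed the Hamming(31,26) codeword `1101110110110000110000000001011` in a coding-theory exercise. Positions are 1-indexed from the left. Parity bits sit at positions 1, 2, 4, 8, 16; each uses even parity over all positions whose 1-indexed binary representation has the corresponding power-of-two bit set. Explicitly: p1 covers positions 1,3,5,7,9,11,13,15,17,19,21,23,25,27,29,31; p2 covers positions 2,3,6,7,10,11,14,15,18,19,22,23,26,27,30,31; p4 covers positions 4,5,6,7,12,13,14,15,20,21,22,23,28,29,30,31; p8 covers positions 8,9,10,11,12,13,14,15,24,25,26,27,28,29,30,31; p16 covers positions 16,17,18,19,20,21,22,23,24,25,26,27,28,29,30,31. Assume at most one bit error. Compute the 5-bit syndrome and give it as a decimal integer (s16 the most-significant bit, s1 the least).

28

s1: b1⊕b3⊕b5⊕b7⊕b9⊕b11⊕b13⊕b15⊕b17⊕b19⊕b21⊕b23⊕b25⊕b27⊕b29⊕b31 = 1⊕0⊕1⊕0⊕1⊕1⊕0⊕0⊕1⊕0⊕0⊕0⊕0⊕0⊕0⊕1 = 0
s2: b2⊕b3⊕b6⊕b7⊕b10⊕b11⊕b14⊕b15⊕b18⊕b19⊕b22⊕b23⊕b26⊕b27⊕b30⊕b31 = 1⊕0⊕1⊕0⊕0⊕1⊕0⊕0⊕1⊕0⊕0⊕0⊕0⊕0⊕1⊕1 = 0
s4: b4⊕b5⊕b6⊕b7⊕b12⊕b13⊕b14⊕b15⊕b20⊕b21⊕b22⊕b23⊕b28⊕b29⊕b30⊕b31 = 1⊕1⊕1⊕0⊕1⊕0⊕0⊕0⊕0⊕0⊕0⊕0⊕1⊕0⊕1⊕1 = 1
s8: b8⊕b9⊕b10⊕b11⊕b12⊕b13⊕b14⊕b15⊕b24⊕b25⊕b26⊕b27⊕b28⊕b29⊕b30⊕b31 = 1⊕1⊕0⊕1⊕1⊕0⊕0⊕0⊕0⊕0⊕0⊕0⊕1⊕0⊕1⊕1 = 1
s16: b16⊕b17⊕b18⊕b19⊕b20⊕b21⊕b22⊕b23⊕b24⊕b25⊕b26⊕b27⊕b28⊕b29⊕b30⊕b31 = 0⊕1⊕1⊕0⊕0⊕0⊕0⊕0⊕0⊕0⊕0⊕0⊕1⊕0⊕1⊕1 = 1
Syndrome (s16...s1) = 11100 → position 28.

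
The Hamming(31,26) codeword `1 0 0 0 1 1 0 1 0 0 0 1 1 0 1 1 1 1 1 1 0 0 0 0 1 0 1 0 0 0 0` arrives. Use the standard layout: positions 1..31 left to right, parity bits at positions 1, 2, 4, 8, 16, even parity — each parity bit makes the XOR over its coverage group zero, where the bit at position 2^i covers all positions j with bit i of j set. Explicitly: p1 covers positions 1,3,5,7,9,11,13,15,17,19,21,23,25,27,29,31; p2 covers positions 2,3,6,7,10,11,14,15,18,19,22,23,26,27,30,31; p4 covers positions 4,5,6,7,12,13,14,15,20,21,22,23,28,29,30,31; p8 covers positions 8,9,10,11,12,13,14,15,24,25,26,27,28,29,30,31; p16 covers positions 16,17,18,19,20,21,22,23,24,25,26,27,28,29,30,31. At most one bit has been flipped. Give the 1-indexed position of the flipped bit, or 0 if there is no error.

s1: b1⊕b3⊕b5⊕b7⊕b9⊕b11⊕b13⊕b15⊕b17⊕b19⊕b21⊕b23⊕b25⊕b27⊕b29⊕b31 = 1⊕0⊕1⊕0⊕0⊕0⊕1⊕1⊕1⊕1⊕0⊕0⊕1⊕1⊕0⊕0 = 0
s2: b2⊕b3⊕b6⊕b7⊕b10⊕b11⊕b14⊕b15⊕b18⊕b19⊕b22⊕b23⊕b26⊕b27⊕b30⊕b31 = 0⊕0⊕1⊕0⊕0⊕0⊕0⊕1⊕1⊕1⊕0⊕0⊕0⊕1⊕0⊕0 = 1
s4: b4⊕b5⊕b6⊕b7⊕b12⊕b13⊕b14⊕b15⊕b20⊕b21⊕b22⊕b23⊕b28⊕b29⊕b30⊕b31 = 0⊕1⊕1⊕0⊕1⊕1⊕0⊕1⊕1⊕0⊕0⊕0⊕0⊕0⊕0⊕0 = 0
s8: b8⊕b9⊕b10⊕b11⊕b12⊕b13⊕b14⊕b15⊕b24⊕b25⊕b26⊕b27⊕b28⊕b29⊕b30⊕b31 = 1⊕0⊕0⊕0⊕1⊕1⊕0⊕1⊕0⊕1⊕0⊕1⊕0⊕0⊕0⊕0 = 0
s16: b16⊕b17⊕b18⊕b19⊕b20⊕b21⊕b22⊕b23⊕b24⊕b25⊕b26⊕b27⊕b28⊕b29⊕b30⊕b31 = 1⊕1⊕1⊕1⊕1⊕0⊕0⊕0⊕0⊕1⊕0⊕1⊕0⊕0⊕0⊕0 = 1
Syndrome (s16...s1) = 10010 → position 18.

18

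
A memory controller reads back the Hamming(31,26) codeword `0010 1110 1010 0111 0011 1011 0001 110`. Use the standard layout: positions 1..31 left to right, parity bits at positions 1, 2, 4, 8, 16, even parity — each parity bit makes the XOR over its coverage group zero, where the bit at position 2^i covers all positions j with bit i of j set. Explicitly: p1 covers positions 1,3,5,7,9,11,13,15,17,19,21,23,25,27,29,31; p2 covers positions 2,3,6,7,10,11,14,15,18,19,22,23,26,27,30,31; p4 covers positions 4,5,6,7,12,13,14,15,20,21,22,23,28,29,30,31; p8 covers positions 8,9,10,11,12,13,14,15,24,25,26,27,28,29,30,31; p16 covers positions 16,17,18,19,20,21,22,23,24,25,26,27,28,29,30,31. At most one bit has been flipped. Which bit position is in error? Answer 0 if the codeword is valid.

s1: b1⊕b3⊕b5⊕b7⊕b9⊕b11⊕b13⊕b15⊕b17⊕b19⊕b21⊕b23⊕b25⊕b27⊕b29⊕b31 = 0⊕1⊕1⊕1⊕1⊕1⊕0⊕1⊕0⊕1⊕1⊕1⊕0⊕0⊕1⊕0 = 0
s2: b2⊕b3⊕b6⊕b7⊕b10⊕b11⊕b14⊕b15⊕b18⊕b19⊕b22⊕b23⊕b26⊕b27⊕b30⊕b31 = 0⊕1⊕1⊕1⊕0⊕1⊕1⊕1⊕0⊕1⊕0⊕1⊕0⊕0⊕1⊕0 = 1
s4: b4⊕b5⊕b6⊕b7⊕b12⊕b13⊕b14⊕b15⊕b20⊕b21⊕b22⊕b23⊕b28⊕b29⊕b30⊕b31 = 0⊕1⊕1⊕1⊕0⊕0⊕1⊕1⊕1⊕1⊕0⊕1⊕1⊕1⊕1⊕0 = 1
s8: b8⊕b9⊕b10⊕b11⊕b12⊕b13⊕b14⊕b15⊕b24⊕b25⊕b26⊕b27⊕b28⊕b29⊕b30⊕b31 = 0⊕1⊕0⊕1⊕0⊕0⊕1⊕1⊕1⊕0⊕0⊕0⊕1⊕1⊕1⊕0 = 0
s16: b16⊕b17⊕b18⊕b19⊕b20⊕b21⊕b22⊕b23⊕b24⊕b25⊕b26⊕b27⊕b28⊕b29⊕b30⊕b31 = 1⊕0⊕0⊕1⊕1⊕1⊕0⊕1⊕1⊕0⊕0⊕0⊕1⊕1⊕1⊕0 = 1
Syndrome (s16...s1) = 10110 → position 22.

22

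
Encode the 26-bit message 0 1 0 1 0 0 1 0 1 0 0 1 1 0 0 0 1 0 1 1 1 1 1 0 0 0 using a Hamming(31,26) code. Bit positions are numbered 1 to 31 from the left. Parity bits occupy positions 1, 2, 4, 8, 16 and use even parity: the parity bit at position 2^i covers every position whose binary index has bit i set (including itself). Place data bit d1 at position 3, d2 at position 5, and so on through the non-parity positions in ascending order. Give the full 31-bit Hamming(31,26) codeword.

Place data bits at non-power-of-two positions: b3=0, b5=1, b6=0, b7=1, b9=0, b10=0, b11=1, b12=0, b13=1, b14=0, b15=0, b17=1, b18=1, b19=0, b20=0, b21=0, b22=1, b23=0, b24=1, b25=1, b26=1, b27=1, b28=1, b29=0, b30=0, b31=0.
p1 = XOR of data positions {3,5,7,9,11,13,15,17,19,21,23,25,27,29,31} = 0⊕1⊕1⊕0⊕1⊕1⊕0⊕1⊕0⊕0⊕0⊕1⊕1⊕0⊕0 = 1
p2 = XOR of data positions {3,6,7,10,11,14,15,18,19,22,23,26,27,30,31} = 0⊕0⊕1⊕0⊕1⊕0⊕0⊕1⊕0⊕1⊕0⊕1⊕1⊕0⊕0 = 0
p4 = XOR of data positions {5,6,7,12,13,14,15,20,21,22,23,28,29,30,31} = 1⊕0⊕1⊕0⊕1⊕0⊕0⊕0⊕0⊕1⊕0⊕1⊕0⊕0⊕0 = 1
p8 = XOR of data positions {9,10,11,12,13,14,15,24,25,26,27,28,29,30,31} = 0⊕0⊕1⊕0⊕1⊕0⊕0⊕1⊕1⊕1⊕1⊕1⊕0⊕0⊕0 = 1
p16 = XOR of data positions {17,18,19,20,21,22,23,24,25,26,27,28,29,30,31} = 1⊕1⊕0⊕0⊕0⊕1⊕0⊕1⊕1⊕1⊕1⊕1⊕0⊕0⊕0 = 0
Codeword b1..b31 = 1001101100101000110001011111000

1001101100101000110001011111000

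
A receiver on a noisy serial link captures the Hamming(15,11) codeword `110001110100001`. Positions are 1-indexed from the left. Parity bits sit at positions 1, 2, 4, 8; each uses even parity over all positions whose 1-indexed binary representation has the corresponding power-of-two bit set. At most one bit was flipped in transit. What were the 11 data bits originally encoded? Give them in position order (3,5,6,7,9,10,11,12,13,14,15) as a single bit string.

00110100000

s1: b1⊕b3⊕b5⊕b7⊕b9⊕b11⊕b13⊕b15 = 1⊕0⊕0⊕1⊕0⊕0⊕0⊕1 = 1
s2: b2⊕b3⊕b6⊕b7⊕b10⊕b11⊕b14⊕b15 = 1⊕0⊕1⊕1⊕1⊕0⊕0⊕1 = 1
s4: b4⊕b5⊕b6⊕b7⊕b12⊕b13⊕b14⊕b15 = 0⊕0⊕1⊕1⊕0⊕0⊕0⊕1 = 1
s8: b8⊕b9⊕b10⊕b11⊕b12⊕b13⊕b14⊕b15 = 1⊕0⊕1⊕0⊕0⊕0⊕0⊕1 = 1
Syndrome (s8...s1) = 1111 → position 15.
Flip bit 15: corrected codeword = 110001110100000
Data bits at positions 3,5,6,7,9,10,11,12,13,14,15: 00110100000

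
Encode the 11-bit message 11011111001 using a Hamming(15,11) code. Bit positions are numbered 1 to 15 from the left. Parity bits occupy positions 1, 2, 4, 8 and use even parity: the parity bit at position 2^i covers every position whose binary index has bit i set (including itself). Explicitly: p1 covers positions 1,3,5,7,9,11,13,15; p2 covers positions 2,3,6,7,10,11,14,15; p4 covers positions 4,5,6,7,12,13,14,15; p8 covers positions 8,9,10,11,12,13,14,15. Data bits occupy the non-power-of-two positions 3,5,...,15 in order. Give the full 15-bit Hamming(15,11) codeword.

Place data bits at non-power-of-two positions: b3=1, b5=1, b6=0, b7=1, b9=1, b10=1, b11=1, b12=1, b13=0, b14=0, b15=1.
p1 = XOR of data positions {3,5,7,9,11,13,15} = 1⊕1⊕1⊕1⊕1⊕0⊕1 = 0
p2 = XOR of data positions {3,6,7,10,11,14,15} = 1⊕0⊕1⊕1⊕1⊕0⊕1 = 1
p4 = XOR of data positions {5,6,7,12,13,14,15} = 1⊕0⊕1⊕1⊕0⊕0⊕1 = 0
p8 = XOR of data positions {9,10,11,12,13,14,15} = 1⊕1⊕1⊕1⊕0⊕0⊕1 = 1
Codeword b1..b15 = 011010111111001

011010111111001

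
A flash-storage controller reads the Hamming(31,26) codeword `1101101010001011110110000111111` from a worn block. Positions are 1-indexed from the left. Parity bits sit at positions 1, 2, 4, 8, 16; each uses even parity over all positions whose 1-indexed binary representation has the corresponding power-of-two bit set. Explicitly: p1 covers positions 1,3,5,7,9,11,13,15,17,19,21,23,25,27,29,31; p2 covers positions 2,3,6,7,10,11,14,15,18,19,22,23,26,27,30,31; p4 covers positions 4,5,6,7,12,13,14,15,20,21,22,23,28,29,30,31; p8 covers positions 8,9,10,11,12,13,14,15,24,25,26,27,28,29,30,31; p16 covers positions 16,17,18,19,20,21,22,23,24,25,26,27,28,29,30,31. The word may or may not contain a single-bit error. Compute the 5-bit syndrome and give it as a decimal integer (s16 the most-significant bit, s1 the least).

s1: b1⊕b3⊕b5⊕b7⊕b9⊕b11⊕b13⊕b15⊕b17⊕b19⊕b21⊕b23⊕b25⊕b27⊕b29⊕b31 = 1⊕0⊕1⊕1⊕1⊕0⊕1⊕1⊕1⊕0⊕1⊕0⊕0⊕1⊕1⊕1 = 1
s2: b2⊕b3⊕b6⊕b7⊕b10⊕b11⊕b14⊕b15⊕b18⊕b19⊕b22⊕b23⊕b26⊕b27⊕b30⊕b31 = 1⊕0⊕0⊕1⊕0⊕0⊕0⊕1⊕1⊕0⊕0⊕0⊕1⊕1⊕1⊕1 = 0
s4: b4⊕b5⊕b6⊕b7⊕b12⊕b13⊕b14⊕b15⊕b20⊕b21⊕b22⊕b23⊕b28⊕b29⊕b30⊕b31 = 1⊕1⊕0⊕1⊕0⊕1⊕0⊕1⊕1⊕1⊕0⊕0⊕1⊕1⊕1⊕1 = 1
s8: b8⊕b9⊕b10⊕b11⊕b12⊕b13⊕b14⊕b15⊕b24⊕b25⊕b26⊕b27⊕b28⊕b29⊕b30⊕b31 = 0⊕1⊕0⊕0⊕0⊕1⊕0⊕1⊕0⊕0⊕1⊕1⊕1⊕1⊕1⊕1 = 1
s16: b16⊕b17⊕b18⊕b19⊕b20⊕b21⊕b22⊕b23⊕b24⊕b25⊕b26⊕b27⊕b28⊕b29⊕b30⊕b31 = 1⊕1⊕1⊕0⊕1⊕1⊕0⊕0⊕0⊕0⊕1⊕1⊕1⊕1⊕1⊕1 = 1
Syndrome (s16...s1) = 11101 → position 29.

29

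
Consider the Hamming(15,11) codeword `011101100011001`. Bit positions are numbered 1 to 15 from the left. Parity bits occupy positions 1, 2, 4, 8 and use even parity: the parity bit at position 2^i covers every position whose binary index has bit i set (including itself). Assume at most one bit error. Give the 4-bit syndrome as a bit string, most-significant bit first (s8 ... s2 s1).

s1: b1⊕b3⊕b5⊕b7⊕b9⊕b11⊕b13⊕b15 = 0⊕1⊕0⊕1⊕0⊕1⊕0⊕1 = 0
s2: b2⊕b3⊕b6⊕b7⊕b10⊕b11⊕b14⊕b15 = 1⊕1⊕1⊕1⊕0⊕1⊕0⊕1 = 0
s4: b4⊕b5⊕b6⊕b7⊕b12⊕b13⊕b14⊕b15 = 1⊕0⊕1⊕1⊕1⊕0⊕0⊕1 = 1
s8: b8⊕b9⊕b10⊕b11⊕b12⊕b13⊕b14⊕b15 = 0⊕0⊕0⊕1⊕1⊕0⊕0⊕1 = 1
Syndrome (s8...s1) = 1100 → position 12.

1100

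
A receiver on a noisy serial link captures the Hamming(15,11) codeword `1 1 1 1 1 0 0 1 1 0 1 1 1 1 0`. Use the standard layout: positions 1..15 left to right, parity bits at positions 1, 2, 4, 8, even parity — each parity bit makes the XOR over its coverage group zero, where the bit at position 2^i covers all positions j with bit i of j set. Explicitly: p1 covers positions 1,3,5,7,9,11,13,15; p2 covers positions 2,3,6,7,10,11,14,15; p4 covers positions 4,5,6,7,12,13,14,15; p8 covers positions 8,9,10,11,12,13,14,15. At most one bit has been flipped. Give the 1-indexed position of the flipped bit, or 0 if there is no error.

4

s1: b1⊕b3⊕b5⊕b7⊕b9⊕b11⊕b13⊕b15 = 1⊕1⊕1⊕0⊕1⊕1⊕1⊕0 = 0
s2: b2⊕b3⊕b6⊕b7⊕b10⊕b11⊕b14⊕b15 = 1⊕1⊕0⊕0⊕0⊕1⊕1⊕0 = 0
s4: b4⊕b5⊕b6⊕b7⊕b12⊕b13⊕b14⊕b15 = 1⊕1⊕0⊕0⊕1⊕1⊕1⊕0 = 1
s8: b8⊕b9⊕b10⊕b11⊕b12⊕b13⊕b14⊕b15 = 1⊕1⊕0⊕1⊕1⊕1⊕1⊕0 = 0
Syndrome (s8...s1) = 0100 → position 4.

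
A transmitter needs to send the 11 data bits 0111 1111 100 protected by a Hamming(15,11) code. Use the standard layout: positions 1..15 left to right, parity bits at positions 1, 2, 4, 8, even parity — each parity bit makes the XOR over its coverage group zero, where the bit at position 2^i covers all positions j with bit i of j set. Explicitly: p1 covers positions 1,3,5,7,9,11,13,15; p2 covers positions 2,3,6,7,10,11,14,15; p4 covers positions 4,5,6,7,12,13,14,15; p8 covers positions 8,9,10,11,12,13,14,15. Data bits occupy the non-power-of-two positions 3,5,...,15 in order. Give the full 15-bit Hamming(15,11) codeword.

Place data bits at non-power-of-two positions: b3=0, b5=1, b6=1, b7=1, b9=1, b10=1, b11=1, b12=1, b13=1, b14=0, b15=0.
p1 = XOR of data positions {3,5,7,9,11,13,15} = 0⊕1⊕1⊕1⊕1⊕1⊕0 = 1
p2 = XOR of data positions {3,6,7,10,11,14,15} = 0⊕1⊕1⊕1⊕1⊕0⊕0 = 0
p4 = XOR of data positions {5,6,7,12,13,14,15} = 1⊕1⊕1⊕1⊕1⊕0⊕0 = 1
p8 = XOR of data positions {9,10,11,12,13,14,15} = 1⊕1⊕1⊕1⊕1⊕0⊕0 = 1
Codeword b1..b15 = 100111111111100

100111111111100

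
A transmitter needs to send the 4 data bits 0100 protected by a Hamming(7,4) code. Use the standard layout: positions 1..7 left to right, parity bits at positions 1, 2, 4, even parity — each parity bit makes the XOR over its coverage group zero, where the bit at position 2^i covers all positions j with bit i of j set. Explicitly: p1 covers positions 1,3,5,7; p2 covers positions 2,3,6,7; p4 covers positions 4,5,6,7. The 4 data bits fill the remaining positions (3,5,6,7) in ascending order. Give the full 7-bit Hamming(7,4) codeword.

Place data bits at non-power-of-two positions: b3=0, b5=1, b6=0, b7=0.
p1 = XOR of data positions {3,5,7} = 0⊕1⊕0 = 1
p2 = XOR of data positions {3,6,7} = 0⊕0⊕0 = 0
p4 = XOR of data positions {5,6,7} = 1⊕0⊕0 = 1
Codeword b1..b7 = 1001100

1001100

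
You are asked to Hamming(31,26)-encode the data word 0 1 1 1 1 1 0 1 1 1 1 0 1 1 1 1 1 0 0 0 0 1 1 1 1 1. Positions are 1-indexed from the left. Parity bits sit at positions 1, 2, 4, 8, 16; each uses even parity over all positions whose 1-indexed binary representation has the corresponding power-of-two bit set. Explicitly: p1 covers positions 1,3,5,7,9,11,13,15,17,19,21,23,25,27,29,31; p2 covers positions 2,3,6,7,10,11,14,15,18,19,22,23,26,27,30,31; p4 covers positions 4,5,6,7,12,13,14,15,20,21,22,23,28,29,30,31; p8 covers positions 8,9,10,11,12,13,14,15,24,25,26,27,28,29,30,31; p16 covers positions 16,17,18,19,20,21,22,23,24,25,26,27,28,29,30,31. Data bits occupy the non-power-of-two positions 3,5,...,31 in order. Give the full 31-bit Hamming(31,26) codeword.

0100111111011110011111000011111

Place data bits at non-power-of-two positions: b3=0, b5=1, b6=1, b7=1, b9=1, b10=1, b11=0, b12=1, b13=1, b14=1, b15=1, b17=0, b18=1, b19=1, b20=1, b21=1, b22=1, b23=0, b24=0, b25=0, b26=0, b27=1, b28=1, b29=1, b30=1, b31=1.
p1 = XOR of data positions {3,5,7,9,11,13,15,17,19,21,23,25,27,29,31} = 0⊕1⊕1⊕1⊕0⊕1⊕1⊕0⊕1⊕1⊕0⊕0⊕1⊕1⊕1 = 0
p2 = XOR of data positions {3,6,7,10,11,14,15,18,19,22,23,26,27,30,31} = 0⊕1⊕1⊕1⊕0⊕1⊕1⊕1⊕1⊕1⊕0⊕0⊕1⊕1⊕1 = 1
p4 = XOR of data positions {5,6,7,12,13,14,15,20,21,22,23,28,29,30,31} = 1⊕1⊕1⊕1⊕1⊕1⊕1⊕1⊕1⊕1⊕0⊕1⊕1⊕1⊕1 = 0
p8 = XOR of data positions {9,10,11,12,13,14,15,24,25,26,27,28,29,30,31} = 1⊕1⊕0⊕1⊕1⊕1⊕1⊕0⊕0⊕0⊕1⊕1⊕1⊕1⊕1 = 1
p16 = XOR of data positions {17,18,19,20,21,22,23,24,25,26,27,28,29,30,31} = 0⊕1⊕1⊕1⊕1⊕1⊕0⊕0⊕0⊕0⊕1⊕1⊕1⊕1⊕1 = 0
Codeword b1..b31 = 0100111111011110011111000011111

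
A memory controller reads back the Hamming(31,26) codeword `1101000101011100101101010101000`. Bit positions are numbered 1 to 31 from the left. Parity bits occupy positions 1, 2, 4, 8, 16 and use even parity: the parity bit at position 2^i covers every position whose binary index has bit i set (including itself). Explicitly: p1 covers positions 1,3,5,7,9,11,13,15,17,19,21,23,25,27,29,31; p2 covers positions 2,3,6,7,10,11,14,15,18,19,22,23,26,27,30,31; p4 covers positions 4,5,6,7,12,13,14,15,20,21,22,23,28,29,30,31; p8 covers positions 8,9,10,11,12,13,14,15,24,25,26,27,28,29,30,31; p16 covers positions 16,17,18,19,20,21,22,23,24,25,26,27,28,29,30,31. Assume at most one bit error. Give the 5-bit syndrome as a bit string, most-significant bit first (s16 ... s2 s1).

s1: b1⊕b3⊕b5⊕b7⊕b9⊕b11⊕b13⊕b15⊕b17⊕b19⊕b21⊕b23⊕b25⊕b27⊕b29⊕b31 = 1⊕0⊕0⊕0⊕0⊕0⊕1⊕0⊕1⊕1⊕0⊕0⊕0⊕0⊕0⊕0 = 0
s2: b2⊕b3⊕b6⊕b7⊕b10⊕b11⊕b14⊕b15⊕b18⊕b19⊕b22⊕b23⊕b26⊕b27⊕b30⊕b31 = 1⊕0⊕0⊕0⊕1⊕0⊕1⊕0⊕0⊕1⊕1⊕0⊕1⊕0⊕0⊕0 = 0
s4: b4⊕b5⊕b6⊕b7⊕b12⊕b13⊕b14⊕b15⊕b20⊕b21⊕b22⊕b23⊕b28⊕b29⊕b30⊕b31 = 1⊕0⊕0⊕0⊕1⊕1⊕1⊕0⊕1⊕0⊕1⊕0⊕1⊕0⊕0⊕0 = 1
s8: b8⊕b9⊕b10⊕b11⊕b12⊕b13⊕b14⊕b15⊕b24⊕b25⊕b26⊕b27⊕b28⊕b29⊕b30⊕b31 = 1⊕0⊕1⊕0⊕1⊕1⊕1⊕0⊕1⊕0⊕1⊕0⊕1⊕0⊕0⊕0 = 0
s16: b16⊕b17⊕b18⊕b19⊕b20⊕b21⊕b22⊕b23⊕b24⊕b25⊕b26⊕b27⊕b28⊕b29⊕b30⊕b31 = 0⊕1⊕0⊕1⊕1⊕0⊕1⊕0⊕1⊕0⊕1⊕0⊕1⊕0⊕0⊕0 = 1
Syndrome (s16...s1) = 10100 → position 20.

10100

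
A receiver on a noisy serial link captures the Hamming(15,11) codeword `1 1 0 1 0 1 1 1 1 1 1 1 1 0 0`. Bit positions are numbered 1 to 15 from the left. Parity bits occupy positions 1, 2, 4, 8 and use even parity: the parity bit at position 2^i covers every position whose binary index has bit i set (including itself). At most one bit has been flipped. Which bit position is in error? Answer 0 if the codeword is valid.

7

s1: b1⊕b3⊕b5⊕b7⊕b9⊕b11⊕b13⊕b15 = 1⊕0⊕0⊕1⊕1⊕1⊕1⊕0 = 1
s2: b2⊕b3⊕b6⊕b7⊕b10⊕b11⊕b14⊕b15 = 1⊕0⊕1⊕1⊕1⊕1⊕0⊕0 = 1
s4: b4⊕b5⊕b6⊕b7⊕b12⊕b13⊕b14⊕b15 = 1⊕0⊕1⊕1⊕1⊕1⊕0⊕0 = 1
s8: b8⊕b9⊕b10⊕b11⊕b12⊕b13⊕b14⊕b15 = 1⊕1⊕1⊕1⊕1⊕1⊕0⊕0 = 0
Syndrome (s8...s1) = 0111 → position 7.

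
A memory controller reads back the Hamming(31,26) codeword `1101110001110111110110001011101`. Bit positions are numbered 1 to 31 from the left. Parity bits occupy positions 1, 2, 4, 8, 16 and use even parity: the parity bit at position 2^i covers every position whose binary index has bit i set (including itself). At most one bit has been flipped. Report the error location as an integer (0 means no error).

6

s1: b1⊕b3⊕b5⊕b7⊕b9⊕b11⊕b13⊕b15⊕b17⊕b19⊕b21⊕b23⊕b25⊕b27⊕b29⊕b31 = 1⊕0⊕1⊕0⊕0⊕1⊕0⊕1⊕1⊕0⊕1⊕0⊕1⊕1⊕1⊕1 = 0
s2: b2⊕b3⊕b6⊕b7⊕b10⊕b11⊕b14⊕b15⊕b18⊕b19⊕b22⊕b23⊕b26⊕b27⊕b30⊕b31 = 1⊕0⊕1⊕0⊕1⊕1⊕1⊕1⊕1⊕0⊕0⊕0⊕0⊕1⊕0⊕1 = 1
s4: b4⊕b5⊕b6⊕b7⊕b12⊕b13⊕b14⊕b15⊕b20⊕b21⊕b22⊕b23⊕b28⊕b29⊕b30⊕b31 = 1⊕1⊕1⊕0⊕1⊕0⊕1⊕1⊕1⊕1⊕0⊕0⊕1⊕1⊕0⊕1 = 1
s8: b8⊕b9⊕b10⊕b11⊕b12⊕b13⊕b14⊕b15⊕b24⊕b25⊕b26⊕b27⊕b28⊕b29⊕b30⊕b31 = 0⊕0⊕1⊕1⊕1⊕0⊕1⊕1⊕0⊕1⊕0⊕1⊕1⊕1⊕0⊕1 = 0
s16: b16⊕b17⊕b18⊕b19⊕b20⊕b21⊕b22⊕b23⊕b24⊕b25⊕b26⊕b27⊕b28⊕b29⊕b30⊕b31 = 1⊕1⊕1⊕0⊕1⊕1⊕0⊕0⊕0⊕1⊕0⊕1⊕1⊕1⊕0⊕1 = 0
Syndrome (s16...s1) = 00110 → position 6.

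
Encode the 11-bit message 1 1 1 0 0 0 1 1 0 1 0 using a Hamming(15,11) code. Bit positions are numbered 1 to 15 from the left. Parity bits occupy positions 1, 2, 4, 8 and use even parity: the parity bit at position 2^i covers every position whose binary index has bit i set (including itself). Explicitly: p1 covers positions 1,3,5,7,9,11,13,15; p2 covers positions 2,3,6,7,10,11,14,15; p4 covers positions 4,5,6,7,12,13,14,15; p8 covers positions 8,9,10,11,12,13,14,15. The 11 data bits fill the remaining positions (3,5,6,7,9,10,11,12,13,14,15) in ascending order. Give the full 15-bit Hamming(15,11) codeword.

Place data bits at non-power-of-two positions: b3=1, b5=1, b6=1, b7=0, b9=0, b10=0, b11=1, b12=1, b13=0, b14=1, b15=0.
p1 = XOR of data positions {3,5,7,9,11,13,15} = 1⊕1⊕0⊕0⊕1⊕0⊕0 = 1
p2 = XOR of data positions {3,6,7,10,11,14,15} = 1⊕1⊕0⊕0⊕1⊕1⊕0 = 0
p4 = XOR of data positions {5,6,7,12,13,14,15} = 1⊕1⊕0⊕1⊕0⊕1⊕0 = 0
p8 = XOR of data positions {9,10,11,12,13,14,15} = 0⊕0⊕1⊕1⊕0⊕1⊕0 = 1
Codeword b1..b15 = 101011010011010

101011010011010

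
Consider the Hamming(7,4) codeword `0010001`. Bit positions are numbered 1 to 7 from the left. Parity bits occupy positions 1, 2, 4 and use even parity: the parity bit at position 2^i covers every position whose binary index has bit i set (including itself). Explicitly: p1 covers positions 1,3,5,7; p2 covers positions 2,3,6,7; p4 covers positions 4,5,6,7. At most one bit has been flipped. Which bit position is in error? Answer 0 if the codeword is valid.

s1: b1⊕b3⊕b5⊕b7 = 0⊕1⊕0⊕1 = 0
s2: b2⊕b3⊕b6⊕b7 = 0⊕1⊕0⊕1 = 0
s4: b4⊕b5⊕b6⊕b7 = 0⊕0⊕0⊕1 = 1
Syndrome (s4...s1) = 100 → position 4.

4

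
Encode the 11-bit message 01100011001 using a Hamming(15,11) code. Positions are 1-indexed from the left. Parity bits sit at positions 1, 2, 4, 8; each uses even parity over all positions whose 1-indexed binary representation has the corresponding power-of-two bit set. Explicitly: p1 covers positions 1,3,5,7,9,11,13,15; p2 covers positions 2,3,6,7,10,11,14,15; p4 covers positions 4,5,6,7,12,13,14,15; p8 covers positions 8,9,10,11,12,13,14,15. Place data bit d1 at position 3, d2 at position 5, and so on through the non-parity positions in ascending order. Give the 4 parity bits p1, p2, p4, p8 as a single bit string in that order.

Place data bits at non-power-of-two positions: b3=0, b5=1, b6=1, b7=0, b9=0, b10=0, b11=1, b12=1, b13=0, b14=0, b15=1.
p1 = XOR of data positions {3,5,7,9,11,13,15} = 0⊕1⊕0⊕0⊕1⊕0⊕1 = 1
p2 = XOR of data positions {3,6,7,10,11,14,15} = 0⊕1⊕0⊕0⊕1⊕0⊕1 = 1
p4 = XOR of data positions {5,6,7,12,13,14,15} = 1⊕1⊕0⊕1⊕0⊕0⊕1 = 0
p8 = XOR of data positions {9,10,11,12,13,14,15} = 0⊕0⊕1⊕1⊕0⊕0⊕1 = 1
Parity bits p1,p2,p4,p8 = 1101

1101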